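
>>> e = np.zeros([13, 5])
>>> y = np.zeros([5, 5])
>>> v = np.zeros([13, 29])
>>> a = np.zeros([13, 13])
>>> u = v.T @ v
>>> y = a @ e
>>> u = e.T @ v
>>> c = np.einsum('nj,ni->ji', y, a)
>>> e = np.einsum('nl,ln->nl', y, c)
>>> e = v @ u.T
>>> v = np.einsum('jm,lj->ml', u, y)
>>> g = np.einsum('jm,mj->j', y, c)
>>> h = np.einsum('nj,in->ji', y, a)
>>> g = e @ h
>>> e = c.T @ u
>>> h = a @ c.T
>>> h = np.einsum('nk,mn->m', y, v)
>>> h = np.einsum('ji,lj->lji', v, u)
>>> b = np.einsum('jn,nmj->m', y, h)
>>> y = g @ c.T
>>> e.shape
(13, 29)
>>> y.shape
(13, 5)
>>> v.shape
(29, 13)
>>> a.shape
(13, 13)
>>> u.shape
(5, 29)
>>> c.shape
(5, 13)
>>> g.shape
(13, 13)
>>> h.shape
(5, 29, 13)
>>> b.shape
(29,)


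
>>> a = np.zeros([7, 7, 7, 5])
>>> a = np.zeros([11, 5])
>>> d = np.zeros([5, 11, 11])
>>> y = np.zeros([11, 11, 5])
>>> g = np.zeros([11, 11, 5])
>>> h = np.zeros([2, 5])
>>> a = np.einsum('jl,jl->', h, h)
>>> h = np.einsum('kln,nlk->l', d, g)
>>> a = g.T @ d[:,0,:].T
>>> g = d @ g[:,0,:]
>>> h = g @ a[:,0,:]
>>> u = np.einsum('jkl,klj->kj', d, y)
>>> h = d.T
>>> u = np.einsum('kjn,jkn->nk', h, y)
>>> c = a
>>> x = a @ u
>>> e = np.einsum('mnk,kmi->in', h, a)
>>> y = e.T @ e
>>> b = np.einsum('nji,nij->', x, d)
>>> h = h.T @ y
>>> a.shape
(5, 11, 5)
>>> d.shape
(5, 11, 11)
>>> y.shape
(11, 11)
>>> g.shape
(5, 11, 5)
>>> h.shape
(5, 11, 11)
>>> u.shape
(5, 11)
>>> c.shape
(5, 11, 5)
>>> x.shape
(5, 11, 11)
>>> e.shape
(5, 11)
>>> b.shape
()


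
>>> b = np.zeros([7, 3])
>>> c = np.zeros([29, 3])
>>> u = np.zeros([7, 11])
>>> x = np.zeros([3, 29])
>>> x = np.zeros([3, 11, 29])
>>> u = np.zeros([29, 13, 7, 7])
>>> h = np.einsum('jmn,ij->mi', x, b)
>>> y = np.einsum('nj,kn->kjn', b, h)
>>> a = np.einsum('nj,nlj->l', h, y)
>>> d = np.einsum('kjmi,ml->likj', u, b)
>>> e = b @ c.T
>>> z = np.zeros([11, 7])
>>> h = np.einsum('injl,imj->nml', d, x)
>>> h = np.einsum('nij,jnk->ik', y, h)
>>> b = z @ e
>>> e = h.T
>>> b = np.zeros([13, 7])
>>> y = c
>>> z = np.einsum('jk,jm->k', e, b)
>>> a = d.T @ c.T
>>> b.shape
(13, 7)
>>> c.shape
(29, 3)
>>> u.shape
(29, 13, 7, 7)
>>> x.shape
(3, 11, 29)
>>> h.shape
(3, 13)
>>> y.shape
(29, 3)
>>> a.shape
(13, 29, 7, 29)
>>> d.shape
(3, 7, 29, 13)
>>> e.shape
(13, 3)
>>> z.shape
(3,)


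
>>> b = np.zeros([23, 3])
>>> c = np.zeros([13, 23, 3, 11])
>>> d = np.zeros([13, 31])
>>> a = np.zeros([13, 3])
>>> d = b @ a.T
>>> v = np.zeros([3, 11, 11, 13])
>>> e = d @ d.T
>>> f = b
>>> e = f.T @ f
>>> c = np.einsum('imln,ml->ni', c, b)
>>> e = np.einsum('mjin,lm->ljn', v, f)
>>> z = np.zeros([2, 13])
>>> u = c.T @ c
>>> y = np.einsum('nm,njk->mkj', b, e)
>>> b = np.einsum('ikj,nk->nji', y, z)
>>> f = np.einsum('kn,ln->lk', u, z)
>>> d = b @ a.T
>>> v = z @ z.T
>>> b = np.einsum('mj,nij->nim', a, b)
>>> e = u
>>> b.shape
(2, 11, 13)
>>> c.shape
(11, 13)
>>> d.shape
(2, 11, 13)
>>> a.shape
(13, 3)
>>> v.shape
(2, 2)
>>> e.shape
(13, 13)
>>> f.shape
(2, 13)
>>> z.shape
(2, 13)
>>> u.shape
(13, 13)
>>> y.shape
(3, 13, 11)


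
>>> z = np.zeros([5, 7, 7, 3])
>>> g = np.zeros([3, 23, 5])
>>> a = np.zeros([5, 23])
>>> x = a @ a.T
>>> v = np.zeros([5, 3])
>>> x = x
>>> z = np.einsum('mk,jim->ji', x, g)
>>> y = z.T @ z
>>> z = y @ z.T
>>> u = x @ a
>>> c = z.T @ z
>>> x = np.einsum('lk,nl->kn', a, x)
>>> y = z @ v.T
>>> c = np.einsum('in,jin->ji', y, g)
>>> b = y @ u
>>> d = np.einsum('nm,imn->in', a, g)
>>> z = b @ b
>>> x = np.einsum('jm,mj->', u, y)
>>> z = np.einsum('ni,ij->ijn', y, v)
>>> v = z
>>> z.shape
(5, 3, 23)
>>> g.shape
(3, 23, 5)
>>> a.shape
(5, 23)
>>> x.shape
()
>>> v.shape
(5, 3, 23)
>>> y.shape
(23, 5)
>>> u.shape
(5, 23)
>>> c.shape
(3, 23)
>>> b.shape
(23, 23)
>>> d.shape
(3, 5)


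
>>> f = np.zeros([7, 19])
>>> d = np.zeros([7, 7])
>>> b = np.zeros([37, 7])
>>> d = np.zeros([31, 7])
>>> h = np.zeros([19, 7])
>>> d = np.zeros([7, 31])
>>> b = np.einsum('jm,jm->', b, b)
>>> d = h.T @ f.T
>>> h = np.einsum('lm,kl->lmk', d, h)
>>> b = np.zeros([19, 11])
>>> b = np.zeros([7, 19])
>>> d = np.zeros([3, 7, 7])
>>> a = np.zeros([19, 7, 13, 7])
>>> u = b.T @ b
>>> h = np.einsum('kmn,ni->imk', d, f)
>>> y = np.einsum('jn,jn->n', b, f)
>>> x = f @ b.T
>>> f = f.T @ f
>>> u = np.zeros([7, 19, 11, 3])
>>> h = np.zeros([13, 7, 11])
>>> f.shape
(19, 19)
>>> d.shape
(3, 7, 7)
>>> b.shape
(7, 19)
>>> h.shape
(13, 7, 11)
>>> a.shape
(19, 7, 13, 7)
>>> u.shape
(7, 19, 11, 3)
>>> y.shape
(19,)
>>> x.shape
(7, 7)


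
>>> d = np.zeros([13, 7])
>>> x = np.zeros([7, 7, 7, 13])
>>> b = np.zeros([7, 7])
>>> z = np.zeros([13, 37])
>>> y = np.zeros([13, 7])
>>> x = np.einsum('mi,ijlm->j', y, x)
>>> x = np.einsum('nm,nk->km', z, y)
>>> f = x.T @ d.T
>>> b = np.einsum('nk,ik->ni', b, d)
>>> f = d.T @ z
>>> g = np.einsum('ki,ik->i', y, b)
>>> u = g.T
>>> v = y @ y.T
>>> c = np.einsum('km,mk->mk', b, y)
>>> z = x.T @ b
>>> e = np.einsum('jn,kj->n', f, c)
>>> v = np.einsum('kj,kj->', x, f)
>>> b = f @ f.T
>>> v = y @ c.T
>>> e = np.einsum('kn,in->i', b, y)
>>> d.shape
(13, 7)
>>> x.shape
(7, 37)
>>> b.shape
(7, 7)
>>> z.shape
(37, 13)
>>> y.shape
(13, 7)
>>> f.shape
(7, 37)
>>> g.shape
(7,)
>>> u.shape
(7,)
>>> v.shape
(13, 13)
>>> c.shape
(13, 7)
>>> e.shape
(13,)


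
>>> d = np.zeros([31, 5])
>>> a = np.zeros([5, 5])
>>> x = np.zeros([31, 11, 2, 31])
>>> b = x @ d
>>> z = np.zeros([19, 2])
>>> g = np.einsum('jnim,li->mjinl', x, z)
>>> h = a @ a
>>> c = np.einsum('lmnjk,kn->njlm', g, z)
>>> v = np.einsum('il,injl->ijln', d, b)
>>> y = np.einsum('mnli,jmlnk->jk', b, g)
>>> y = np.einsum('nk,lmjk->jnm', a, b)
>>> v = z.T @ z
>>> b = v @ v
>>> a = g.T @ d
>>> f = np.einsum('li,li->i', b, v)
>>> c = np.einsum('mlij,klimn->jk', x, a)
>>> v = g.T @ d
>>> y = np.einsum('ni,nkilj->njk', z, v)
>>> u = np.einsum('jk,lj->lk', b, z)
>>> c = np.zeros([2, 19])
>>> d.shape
(31, 5)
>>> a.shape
(19, 11, 2, 31, 5)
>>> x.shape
(31, 11, 2, 31)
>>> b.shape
(2, 2)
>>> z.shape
(19, 2)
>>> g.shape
(31, 31, 2, 11, 19)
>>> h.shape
(5, 5)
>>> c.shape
(2, 19)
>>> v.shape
(19, 11, 2, 31, 5)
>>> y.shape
(19, 5, 11)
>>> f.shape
(2,)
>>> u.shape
(19, 2)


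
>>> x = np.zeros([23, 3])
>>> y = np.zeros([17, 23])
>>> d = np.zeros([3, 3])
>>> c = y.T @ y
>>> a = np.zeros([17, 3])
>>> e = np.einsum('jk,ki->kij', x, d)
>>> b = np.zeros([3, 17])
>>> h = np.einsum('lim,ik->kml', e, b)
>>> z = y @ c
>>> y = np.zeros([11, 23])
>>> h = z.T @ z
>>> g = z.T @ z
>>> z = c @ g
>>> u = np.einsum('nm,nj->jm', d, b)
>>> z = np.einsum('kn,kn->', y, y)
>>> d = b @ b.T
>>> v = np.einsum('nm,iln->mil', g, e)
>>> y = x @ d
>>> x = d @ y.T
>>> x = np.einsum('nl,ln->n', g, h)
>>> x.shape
(23,)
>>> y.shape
(23, 3)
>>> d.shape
(3, 3)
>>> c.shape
(23, 23)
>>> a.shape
(17, 3)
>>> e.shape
(3, 3, 23)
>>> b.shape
(3, 17)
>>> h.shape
(23, 23)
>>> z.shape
()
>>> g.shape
(23, 23)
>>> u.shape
(17, 3)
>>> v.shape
(23, 3, 3)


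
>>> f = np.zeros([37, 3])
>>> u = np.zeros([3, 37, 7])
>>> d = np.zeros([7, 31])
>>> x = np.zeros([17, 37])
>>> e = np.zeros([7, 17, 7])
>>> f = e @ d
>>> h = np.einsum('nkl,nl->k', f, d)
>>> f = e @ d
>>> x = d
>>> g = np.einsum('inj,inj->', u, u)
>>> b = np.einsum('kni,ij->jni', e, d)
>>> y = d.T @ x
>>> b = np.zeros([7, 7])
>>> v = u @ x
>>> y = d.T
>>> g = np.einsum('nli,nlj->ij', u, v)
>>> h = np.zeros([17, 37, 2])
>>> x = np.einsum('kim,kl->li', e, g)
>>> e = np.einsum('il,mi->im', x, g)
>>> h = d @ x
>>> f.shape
(7, 17, 31)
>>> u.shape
(3, 37, 7)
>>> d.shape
(7, 31)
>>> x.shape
(31, 17)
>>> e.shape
(31, 7)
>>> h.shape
(7, 17)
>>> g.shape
(7, 31)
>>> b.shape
(7, 7)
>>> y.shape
(31, 7)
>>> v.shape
(3, 37, 31)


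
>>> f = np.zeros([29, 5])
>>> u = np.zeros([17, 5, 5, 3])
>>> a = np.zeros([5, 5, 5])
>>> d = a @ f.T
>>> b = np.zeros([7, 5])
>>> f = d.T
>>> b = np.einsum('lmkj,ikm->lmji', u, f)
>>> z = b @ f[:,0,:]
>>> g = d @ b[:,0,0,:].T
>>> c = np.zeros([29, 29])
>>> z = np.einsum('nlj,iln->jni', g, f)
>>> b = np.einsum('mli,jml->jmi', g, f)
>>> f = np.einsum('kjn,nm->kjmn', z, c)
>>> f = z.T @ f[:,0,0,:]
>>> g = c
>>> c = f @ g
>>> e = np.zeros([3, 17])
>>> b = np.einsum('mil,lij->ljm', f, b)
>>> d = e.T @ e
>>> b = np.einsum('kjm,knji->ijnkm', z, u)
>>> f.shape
(29, 5, 29)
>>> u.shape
(17, 5, 5, 3)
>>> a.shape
(5, 5, 5)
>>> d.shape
(17, 17)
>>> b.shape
(3, 5, 5, 17, 29)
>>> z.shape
(17, 5, 29)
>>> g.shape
(29, 29)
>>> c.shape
(29, 5, 29)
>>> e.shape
(3, 17)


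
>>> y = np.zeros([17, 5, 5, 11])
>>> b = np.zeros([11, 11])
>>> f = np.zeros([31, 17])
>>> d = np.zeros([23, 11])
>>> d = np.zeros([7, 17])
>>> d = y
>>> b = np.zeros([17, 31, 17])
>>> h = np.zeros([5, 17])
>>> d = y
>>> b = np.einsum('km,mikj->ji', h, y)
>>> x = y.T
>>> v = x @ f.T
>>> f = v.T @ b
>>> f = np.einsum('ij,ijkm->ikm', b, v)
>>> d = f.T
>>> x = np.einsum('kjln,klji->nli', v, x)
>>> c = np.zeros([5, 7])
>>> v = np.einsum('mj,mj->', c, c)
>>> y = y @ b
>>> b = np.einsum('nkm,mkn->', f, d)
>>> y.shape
(17, 5, 5, 5)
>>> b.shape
()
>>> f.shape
(11, 5, 31)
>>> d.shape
(31, 5, 11)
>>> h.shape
(5, 17)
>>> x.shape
(31, 5, 17)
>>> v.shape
()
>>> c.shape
(5, 7)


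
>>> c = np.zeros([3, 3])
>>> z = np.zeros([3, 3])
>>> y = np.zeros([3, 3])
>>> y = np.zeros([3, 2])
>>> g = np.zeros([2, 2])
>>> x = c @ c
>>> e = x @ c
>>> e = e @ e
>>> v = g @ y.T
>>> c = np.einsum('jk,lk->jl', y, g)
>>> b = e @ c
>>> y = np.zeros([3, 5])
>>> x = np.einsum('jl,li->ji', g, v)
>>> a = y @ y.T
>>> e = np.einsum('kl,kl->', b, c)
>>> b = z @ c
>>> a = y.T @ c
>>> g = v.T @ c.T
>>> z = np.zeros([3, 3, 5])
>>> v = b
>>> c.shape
(3, 2)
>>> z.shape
(3, 3, 5)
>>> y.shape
(3, 5)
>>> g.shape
(3, 3)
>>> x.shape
(2, 3)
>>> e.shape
()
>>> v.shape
(3, 2)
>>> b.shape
(3, 2)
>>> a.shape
(5, 2)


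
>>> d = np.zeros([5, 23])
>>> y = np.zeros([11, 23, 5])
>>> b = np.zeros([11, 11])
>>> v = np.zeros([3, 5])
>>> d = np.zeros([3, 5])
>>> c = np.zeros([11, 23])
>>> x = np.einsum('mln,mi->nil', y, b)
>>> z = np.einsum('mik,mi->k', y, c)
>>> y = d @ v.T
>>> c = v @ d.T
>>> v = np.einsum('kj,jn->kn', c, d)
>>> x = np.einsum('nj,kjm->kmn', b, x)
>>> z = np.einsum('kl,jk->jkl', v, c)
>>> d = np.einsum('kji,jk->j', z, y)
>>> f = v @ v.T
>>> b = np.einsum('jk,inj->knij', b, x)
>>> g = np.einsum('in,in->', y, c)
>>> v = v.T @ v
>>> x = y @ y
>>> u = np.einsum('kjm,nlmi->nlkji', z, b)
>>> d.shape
(3,)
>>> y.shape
(3, 3)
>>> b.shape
(11, 23, 5, 11)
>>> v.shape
(5, 5)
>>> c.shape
(3, 3)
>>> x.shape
(3, 3)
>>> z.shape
(3, 3, 5)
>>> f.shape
(3, 3)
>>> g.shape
()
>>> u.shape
(11, 23, 3, 3, 11)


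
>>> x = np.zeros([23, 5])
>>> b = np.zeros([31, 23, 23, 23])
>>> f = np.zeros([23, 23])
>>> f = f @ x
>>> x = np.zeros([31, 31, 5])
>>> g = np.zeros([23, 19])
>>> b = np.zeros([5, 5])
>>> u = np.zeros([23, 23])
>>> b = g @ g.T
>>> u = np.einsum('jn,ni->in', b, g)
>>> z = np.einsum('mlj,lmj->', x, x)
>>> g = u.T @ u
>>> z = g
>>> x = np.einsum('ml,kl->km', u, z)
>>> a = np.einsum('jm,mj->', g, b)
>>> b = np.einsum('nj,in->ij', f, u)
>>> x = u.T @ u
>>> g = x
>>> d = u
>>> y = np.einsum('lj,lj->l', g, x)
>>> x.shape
(23, 23)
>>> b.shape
(19, 5)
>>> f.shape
(23, 5)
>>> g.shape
(23, 23)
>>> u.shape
(19, 23)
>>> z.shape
(23, 23)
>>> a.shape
()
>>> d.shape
(19, 23)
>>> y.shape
(23,)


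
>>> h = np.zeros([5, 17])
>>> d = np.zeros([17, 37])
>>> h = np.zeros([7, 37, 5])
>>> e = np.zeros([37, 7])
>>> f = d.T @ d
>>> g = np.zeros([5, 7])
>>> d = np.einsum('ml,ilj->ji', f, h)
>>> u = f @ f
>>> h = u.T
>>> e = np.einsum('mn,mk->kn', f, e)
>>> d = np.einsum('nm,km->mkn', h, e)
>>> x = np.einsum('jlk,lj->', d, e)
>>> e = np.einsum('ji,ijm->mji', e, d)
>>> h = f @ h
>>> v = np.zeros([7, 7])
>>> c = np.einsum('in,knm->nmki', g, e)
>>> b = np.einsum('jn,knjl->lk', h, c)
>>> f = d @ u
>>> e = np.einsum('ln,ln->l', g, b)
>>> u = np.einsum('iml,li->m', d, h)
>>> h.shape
(37, 37)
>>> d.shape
(37, 7, 37)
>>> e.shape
(5,)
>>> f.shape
(37, 7, 37)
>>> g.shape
(5, 7)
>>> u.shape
(7,)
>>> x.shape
()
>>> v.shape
(7, 7)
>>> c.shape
(7, 37, 37, 5)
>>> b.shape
(5, 7)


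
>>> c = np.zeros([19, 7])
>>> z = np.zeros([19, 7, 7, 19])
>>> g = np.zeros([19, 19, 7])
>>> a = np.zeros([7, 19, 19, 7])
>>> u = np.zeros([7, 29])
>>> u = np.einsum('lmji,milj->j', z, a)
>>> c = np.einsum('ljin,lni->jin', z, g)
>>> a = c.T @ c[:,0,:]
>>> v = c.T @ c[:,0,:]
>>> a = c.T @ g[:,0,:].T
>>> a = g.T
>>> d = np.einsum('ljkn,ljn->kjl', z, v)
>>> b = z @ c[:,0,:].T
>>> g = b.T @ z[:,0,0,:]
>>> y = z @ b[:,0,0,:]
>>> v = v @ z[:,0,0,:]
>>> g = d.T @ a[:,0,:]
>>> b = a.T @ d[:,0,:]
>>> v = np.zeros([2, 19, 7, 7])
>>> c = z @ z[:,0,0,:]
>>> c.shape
(19, 7, 7, 19)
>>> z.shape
(19, 7, 7, 19)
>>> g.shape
(19, 7, 19)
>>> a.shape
(7, 19, 19)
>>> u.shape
(7,)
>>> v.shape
(2, 19, 7, 7)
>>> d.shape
(7, 7, 19)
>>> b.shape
(19, 19, 19)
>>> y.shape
(19, 7, 7, 7)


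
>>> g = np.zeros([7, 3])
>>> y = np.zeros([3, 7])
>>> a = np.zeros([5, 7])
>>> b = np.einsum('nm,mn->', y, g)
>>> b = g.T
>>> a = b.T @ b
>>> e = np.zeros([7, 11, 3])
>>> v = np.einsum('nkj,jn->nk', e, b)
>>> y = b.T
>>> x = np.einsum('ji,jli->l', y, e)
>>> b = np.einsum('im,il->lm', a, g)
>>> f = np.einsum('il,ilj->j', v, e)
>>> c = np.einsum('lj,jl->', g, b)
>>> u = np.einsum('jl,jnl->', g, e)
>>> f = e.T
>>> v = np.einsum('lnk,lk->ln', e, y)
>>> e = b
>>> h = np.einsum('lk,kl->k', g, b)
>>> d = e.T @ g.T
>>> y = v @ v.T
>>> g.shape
(7, 3)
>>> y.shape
(7, 7)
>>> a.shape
(7, 7)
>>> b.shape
(3, 7)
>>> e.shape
(3, 7)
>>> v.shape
(7, 11)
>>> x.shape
(11,)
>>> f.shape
(3, 11, 7)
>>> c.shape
()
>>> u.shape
()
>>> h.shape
(3,)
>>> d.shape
(7, 7)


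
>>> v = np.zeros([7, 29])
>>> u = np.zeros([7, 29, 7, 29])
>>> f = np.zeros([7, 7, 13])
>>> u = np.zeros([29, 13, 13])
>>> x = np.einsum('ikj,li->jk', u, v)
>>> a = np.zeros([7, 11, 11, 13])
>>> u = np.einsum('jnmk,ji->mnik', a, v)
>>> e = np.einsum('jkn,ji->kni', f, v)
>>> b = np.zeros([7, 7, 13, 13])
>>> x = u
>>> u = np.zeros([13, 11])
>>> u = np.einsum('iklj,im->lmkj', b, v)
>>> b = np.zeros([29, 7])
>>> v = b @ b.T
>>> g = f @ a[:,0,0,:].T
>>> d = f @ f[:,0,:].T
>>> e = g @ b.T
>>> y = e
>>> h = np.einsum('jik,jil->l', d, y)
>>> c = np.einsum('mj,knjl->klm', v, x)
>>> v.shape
(29, 29)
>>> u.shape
(13, 29, 7, 13)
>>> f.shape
(7, 7, 13)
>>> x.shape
(11, 11, 29, 13)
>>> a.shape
(7, 11, 11, 13)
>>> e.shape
(7, 7, 29)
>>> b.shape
(29, 7)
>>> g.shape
(7, 7, 7)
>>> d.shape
(7, 7, 7)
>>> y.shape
(7, 7, 29)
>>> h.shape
(29,)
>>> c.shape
(11, 13, 29)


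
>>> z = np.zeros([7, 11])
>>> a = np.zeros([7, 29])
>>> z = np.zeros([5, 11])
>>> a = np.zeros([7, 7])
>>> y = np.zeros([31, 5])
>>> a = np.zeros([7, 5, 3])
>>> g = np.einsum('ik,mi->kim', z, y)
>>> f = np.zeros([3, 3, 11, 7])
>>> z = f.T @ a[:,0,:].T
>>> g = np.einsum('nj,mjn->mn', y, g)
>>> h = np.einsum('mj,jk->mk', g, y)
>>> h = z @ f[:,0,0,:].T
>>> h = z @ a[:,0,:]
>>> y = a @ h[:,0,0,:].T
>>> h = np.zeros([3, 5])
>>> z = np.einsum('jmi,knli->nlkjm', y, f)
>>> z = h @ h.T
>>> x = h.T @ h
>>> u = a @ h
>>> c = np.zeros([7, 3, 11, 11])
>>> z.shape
(3, 3)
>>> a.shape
(7, 5, 3)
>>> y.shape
(7, 5, 7)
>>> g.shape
(11, 31)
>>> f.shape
(3, 3, 11, 7)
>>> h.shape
(3, 5)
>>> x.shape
(5, 5)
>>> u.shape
(7, 5, 5)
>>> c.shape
(7, 3, 11, 11)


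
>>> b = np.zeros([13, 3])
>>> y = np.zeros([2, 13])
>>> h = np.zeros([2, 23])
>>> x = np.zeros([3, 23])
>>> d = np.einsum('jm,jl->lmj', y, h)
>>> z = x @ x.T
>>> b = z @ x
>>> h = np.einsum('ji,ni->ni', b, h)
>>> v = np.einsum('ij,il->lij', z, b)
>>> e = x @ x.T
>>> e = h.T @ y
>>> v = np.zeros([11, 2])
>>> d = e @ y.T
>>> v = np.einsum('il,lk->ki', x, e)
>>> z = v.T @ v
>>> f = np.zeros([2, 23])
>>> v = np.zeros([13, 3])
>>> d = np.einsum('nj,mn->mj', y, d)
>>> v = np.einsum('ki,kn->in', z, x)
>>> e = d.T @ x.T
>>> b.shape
(3, 23)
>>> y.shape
(2, 13)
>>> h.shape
(2, 23)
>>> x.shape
(3, 23)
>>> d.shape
(23, 13)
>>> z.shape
(3, 3)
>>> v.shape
(3, 23)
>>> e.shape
(13, 3)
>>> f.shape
(2, 23)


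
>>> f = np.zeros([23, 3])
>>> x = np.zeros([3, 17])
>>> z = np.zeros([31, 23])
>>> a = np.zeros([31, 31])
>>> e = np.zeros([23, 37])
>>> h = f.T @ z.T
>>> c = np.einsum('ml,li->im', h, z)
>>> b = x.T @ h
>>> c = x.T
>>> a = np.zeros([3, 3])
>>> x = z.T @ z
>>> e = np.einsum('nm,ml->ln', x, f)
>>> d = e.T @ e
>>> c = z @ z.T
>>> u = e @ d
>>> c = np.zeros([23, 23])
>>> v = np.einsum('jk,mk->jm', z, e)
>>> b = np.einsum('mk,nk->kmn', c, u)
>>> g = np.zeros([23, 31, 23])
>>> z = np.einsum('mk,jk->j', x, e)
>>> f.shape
(23, 3)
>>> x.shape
(23, 23)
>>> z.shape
(3,)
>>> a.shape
(3, 3)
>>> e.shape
(3, 23)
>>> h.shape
(3, 31)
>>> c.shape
(23, 23)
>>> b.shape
(23, 23, 3)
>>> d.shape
(23, 23)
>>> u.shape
(3, 23)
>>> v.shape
(31, 3)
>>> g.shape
(23, 31, 23)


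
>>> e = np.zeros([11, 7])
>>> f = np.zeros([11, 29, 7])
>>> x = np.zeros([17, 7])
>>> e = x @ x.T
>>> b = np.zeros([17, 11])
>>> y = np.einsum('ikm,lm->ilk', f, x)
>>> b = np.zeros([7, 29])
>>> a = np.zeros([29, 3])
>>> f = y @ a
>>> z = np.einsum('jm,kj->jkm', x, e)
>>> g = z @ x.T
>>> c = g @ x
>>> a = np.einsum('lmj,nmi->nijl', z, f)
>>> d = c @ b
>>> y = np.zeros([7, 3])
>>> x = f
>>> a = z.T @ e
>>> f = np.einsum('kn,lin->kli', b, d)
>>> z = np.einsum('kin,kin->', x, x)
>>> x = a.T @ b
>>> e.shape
(17, 17)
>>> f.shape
(7, 17, 17)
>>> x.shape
(17, 17, 29)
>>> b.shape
(7, 29)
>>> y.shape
(7, 3)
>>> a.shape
(7, 17, 17)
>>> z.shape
()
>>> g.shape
(17, 17, 17)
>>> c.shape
(17, 17, 7)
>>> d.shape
(17, 17, 29)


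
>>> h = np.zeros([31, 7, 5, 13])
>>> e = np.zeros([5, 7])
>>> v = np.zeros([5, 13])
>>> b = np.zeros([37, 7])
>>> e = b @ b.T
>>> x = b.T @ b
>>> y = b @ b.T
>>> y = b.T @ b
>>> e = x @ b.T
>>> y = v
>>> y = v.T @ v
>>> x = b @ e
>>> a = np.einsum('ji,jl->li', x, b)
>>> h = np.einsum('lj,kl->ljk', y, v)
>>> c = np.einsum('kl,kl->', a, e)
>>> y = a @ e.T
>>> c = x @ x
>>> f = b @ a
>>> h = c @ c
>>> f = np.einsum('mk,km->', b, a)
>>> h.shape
(37, 37)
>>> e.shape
(7, 37)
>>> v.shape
(5, 13)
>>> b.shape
(37, 7)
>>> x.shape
(37, 37)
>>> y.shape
(7, 7)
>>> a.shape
(7, 37)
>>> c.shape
(37, 37)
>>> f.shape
()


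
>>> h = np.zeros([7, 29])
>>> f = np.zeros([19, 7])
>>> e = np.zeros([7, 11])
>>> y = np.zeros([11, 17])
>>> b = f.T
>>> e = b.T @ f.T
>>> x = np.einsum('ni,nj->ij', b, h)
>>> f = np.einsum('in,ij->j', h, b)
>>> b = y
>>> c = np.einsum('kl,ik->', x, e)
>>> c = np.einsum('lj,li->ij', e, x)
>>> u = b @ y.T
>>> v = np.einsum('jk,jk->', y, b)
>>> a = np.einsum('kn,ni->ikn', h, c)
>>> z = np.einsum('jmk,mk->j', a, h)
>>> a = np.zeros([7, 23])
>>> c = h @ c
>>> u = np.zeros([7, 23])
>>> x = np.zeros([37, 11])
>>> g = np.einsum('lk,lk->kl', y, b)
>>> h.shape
(7, 29)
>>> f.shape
(19,)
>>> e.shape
(19, 19)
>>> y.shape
(11, 17)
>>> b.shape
(11, 17)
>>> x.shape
(37, 11)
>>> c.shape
(7, 19)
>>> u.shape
(7, 23)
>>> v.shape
()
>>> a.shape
(7, 23)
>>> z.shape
(19,)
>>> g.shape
(17, 11)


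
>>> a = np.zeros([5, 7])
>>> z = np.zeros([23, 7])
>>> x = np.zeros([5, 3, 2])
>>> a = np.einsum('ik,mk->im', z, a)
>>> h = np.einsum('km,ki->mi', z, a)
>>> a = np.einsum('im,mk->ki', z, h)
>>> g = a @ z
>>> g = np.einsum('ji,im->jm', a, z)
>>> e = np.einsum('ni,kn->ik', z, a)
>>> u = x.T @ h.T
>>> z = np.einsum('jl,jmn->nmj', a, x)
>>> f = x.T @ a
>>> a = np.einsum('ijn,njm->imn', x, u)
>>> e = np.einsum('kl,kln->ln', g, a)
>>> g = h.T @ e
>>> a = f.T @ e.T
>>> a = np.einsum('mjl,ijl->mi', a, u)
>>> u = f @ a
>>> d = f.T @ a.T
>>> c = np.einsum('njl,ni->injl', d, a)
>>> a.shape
(23, 2)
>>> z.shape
(2, 3, 5)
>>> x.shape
(5, 3, 2)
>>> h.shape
(7, 5)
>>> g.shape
(5, 2)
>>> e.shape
(7, 2)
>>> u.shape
(2, 3, 2)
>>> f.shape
(2, 3, 23)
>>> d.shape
(23, 3, 23)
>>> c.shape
(2, 23, 3, 23)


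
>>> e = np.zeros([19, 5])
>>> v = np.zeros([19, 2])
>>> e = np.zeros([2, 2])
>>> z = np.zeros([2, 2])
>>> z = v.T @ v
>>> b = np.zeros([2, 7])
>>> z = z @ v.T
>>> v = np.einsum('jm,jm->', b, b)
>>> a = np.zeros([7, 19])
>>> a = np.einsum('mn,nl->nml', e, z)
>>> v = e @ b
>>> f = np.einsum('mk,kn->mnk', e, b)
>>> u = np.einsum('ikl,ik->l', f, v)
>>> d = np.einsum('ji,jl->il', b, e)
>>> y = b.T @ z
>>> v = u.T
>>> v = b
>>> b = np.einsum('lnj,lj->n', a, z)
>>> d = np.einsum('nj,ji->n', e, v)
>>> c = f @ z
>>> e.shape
(2, 2)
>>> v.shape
(2, 7)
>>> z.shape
(2, 19)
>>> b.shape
(2,)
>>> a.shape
(2, 2, 19)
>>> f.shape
(2, 7, 2)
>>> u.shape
(2,)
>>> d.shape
(2,)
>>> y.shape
(7, 19)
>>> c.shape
(2, 7, 19)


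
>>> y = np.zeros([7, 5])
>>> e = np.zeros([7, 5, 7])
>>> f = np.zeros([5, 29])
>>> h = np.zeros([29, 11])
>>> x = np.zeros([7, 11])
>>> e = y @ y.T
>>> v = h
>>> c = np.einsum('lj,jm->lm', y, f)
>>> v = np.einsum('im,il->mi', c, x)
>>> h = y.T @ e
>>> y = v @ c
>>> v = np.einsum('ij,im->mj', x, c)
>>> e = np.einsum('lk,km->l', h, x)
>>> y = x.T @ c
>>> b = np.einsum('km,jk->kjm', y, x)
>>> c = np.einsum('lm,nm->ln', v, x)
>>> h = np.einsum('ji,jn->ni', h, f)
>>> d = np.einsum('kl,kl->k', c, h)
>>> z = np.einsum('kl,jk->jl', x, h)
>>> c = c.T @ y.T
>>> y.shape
(11, 29)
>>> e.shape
(5,)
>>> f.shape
(5, 29)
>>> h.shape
(29, 7)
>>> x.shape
(7, 11)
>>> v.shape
(29, 11)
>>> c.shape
(7, 11)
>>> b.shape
(11, 7, 29)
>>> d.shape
(29,)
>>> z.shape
(29, 11)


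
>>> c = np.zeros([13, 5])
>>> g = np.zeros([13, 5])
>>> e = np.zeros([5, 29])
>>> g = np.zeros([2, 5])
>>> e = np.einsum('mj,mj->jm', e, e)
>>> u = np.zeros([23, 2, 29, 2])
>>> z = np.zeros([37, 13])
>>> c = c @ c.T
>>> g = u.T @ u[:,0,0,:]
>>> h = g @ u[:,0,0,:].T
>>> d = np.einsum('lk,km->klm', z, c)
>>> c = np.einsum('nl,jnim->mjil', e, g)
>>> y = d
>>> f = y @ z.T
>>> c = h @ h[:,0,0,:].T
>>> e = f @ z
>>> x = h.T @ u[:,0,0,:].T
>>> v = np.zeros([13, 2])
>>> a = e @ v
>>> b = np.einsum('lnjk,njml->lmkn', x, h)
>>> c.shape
(2, 29, 2, 2)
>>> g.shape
(2, 29, 2, 2)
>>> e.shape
(13, 37, 13)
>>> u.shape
(23, 2, 29, 2)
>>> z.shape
(37, 13)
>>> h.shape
(2, 29, 2, 23)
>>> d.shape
(13, 37, 13)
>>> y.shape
(13, 37, 13)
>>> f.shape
(13, 37, 37)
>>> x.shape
(23, 2, 29, 23)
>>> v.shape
(13, 2)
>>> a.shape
(13, 37, 2)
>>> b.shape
(23, 2, 23, 2)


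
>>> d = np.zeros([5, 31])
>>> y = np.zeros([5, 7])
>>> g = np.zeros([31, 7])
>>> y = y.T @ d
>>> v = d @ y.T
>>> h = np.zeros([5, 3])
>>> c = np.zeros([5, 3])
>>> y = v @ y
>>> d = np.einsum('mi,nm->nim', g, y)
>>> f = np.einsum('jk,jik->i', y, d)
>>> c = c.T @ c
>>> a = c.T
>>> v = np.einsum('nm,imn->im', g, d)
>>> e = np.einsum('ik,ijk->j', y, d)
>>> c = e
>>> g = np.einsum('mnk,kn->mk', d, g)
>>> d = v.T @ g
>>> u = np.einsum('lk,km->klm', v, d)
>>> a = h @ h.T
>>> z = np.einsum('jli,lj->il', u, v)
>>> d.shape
(7, 31)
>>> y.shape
(5, 31)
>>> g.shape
(5, 31)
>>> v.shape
(5, 7)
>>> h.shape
(5, 3)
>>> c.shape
(7,)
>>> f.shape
(7,)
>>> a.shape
(5, 5)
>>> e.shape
(7,)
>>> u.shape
(7, 5, 31)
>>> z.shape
(31, 5)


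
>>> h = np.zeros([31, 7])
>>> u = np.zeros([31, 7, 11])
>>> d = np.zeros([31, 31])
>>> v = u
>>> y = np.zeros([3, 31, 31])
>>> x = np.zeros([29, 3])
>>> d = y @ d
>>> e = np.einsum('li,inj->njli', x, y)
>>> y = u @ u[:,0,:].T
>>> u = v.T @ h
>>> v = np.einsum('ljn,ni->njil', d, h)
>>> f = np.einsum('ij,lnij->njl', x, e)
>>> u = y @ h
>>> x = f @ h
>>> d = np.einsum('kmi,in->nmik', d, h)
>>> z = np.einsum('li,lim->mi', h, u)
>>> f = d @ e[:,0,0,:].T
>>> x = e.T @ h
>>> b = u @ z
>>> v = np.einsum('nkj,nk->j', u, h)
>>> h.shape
(31, 7)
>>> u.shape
(31, 7, 7)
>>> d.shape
(7, 31, 31, 3)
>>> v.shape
(7,)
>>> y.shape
(31, 7, 31)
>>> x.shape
(3, 29, 31, 7)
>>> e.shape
(31, 31, 29, 3)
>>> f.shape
(7, 31, 31, 31)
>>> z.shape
(7, 7)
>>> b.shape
(31, 7, 7)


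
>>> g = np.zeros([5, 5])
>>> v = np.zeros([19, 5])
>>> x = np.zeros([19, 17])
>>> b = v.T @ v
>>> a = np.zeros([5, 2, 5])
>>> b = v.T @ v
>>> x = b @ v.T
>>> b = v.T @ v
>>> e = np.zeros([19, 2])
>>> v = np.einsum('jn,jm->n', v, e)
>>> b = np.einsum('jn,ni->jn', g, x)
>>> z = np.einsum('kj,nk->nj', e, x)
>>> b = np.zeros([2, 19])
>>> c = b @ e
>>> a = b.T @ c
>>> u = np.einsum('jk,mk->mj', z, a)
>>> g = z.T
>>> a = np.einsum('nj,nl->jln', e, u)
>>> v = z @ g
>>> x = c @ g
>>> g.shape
(2, 5)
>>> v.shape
(5, 5)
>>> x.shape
(2, 5)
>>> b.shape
(2, 19)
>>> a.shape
(2, 5, 19)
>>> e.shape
(19, 2)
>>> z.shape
(5, 2)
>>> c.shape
(2, 2)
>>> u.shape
(19, 5)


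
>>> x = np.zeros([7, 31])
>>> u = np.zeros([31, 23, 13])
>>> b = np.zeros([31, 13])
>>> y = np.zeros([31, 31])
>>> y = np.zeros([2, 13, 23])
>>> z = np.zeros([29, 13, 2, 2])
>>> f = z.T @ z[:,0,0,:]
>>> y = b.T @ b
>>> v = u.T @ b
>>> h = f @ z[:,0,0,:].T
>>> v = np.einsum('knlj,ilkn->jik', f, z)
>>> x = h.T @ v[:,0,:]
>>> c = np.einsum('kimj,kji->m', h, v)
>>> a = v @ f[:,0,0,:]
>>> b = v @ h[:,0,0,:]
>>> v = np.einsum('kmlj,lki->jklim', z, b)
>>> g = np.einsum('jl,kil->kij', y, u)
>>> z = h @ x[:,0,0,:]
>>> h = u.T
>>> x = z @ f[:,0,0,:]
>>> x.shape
(2, 2, 13, 2)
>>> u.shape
(31, 23, 13)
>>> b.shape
(2, 29, 29)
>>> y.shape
(13, 13)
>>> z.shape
(2, 2, 13, 2)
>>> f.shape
(2, 2, 13, 2)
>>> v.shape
(2, 29, 2, 29, 13)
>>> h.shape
(13, 23, 31)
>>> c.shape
(13,)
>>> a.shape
(2, 29, 2)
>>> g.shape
(31, 23, 13)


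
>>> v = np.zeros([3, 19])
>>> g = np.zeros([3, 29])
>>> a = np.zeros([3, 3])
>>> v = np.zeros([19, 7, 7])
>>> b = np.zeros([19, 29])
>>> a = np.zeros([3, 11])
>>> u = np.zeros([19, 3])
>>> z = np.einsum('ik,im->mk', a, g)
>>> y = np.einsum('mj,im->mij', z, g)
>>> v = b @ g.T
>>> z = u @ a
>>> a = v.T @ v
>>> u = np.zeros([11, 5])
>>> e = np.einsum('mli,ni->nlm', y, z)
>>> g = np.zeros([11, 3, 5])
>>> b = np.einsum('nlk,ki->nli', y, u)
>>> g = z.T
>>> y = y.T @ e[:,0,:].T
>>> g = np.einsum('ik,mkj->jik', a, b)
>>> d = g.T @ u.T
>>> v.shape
(19, 3)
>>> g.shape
(5, 3, 3)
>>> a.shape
(3, 3)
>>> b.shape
(29, 3, 5)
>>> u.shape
(11, 5)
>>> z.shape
(19, 11)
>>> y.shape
(11, 3, 19)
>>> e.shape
(19, 3, 29)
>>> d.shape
(3, 3, 11)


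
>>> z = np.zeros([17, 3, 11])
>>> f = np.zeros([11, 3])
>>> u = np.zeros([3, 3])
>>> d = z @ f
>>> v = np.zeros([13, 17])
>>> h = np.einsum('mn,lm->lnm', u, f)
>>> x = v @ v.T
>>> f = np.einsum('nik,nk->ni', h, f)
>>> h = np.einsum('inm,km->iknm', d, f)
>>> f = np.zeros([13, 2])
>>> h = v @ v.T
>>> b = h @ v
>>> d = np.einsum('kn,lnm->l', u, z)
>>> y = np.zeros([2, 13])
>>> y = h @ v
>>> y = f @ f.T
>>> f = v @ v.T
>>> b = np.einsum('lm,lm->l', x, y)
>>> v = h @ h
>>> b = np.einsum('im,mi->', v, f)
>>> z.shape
(17, 3, 11)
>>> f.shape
(13, 13)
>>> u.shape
(3, 3)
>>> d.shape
(17,)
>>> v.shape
(13, 13)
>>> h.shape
(13, 13)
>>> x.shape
(13, 13)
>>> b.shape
()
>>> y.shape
(13, 13)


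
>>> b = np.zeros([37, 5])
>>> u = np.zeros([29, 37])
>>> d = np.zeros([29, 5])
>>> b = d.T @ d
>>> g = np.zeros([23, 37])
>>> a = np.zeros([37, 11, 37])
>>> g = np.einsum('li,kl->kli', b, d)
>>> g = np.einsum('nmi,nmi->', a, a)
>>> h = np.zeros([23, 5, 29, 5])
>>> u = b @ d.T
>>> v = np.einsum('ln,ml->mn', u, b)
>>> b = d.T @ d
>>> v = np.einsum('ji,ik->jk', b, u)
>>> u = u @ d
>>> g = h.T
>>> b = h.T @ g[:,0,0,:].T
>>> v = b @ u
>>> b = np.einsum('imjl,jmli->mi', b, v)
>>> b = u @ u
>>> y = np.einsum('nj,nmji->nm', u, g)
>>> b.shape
(5, 5)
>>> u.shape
(5, 5)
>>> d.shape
(29, 5)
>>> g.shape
(5, 29, 5, 23)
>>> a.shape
(37, 11, 37)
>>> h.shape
(23, 5, 29, 5)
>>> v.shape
(5, 29, 5, 5)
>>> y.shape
(5, 29)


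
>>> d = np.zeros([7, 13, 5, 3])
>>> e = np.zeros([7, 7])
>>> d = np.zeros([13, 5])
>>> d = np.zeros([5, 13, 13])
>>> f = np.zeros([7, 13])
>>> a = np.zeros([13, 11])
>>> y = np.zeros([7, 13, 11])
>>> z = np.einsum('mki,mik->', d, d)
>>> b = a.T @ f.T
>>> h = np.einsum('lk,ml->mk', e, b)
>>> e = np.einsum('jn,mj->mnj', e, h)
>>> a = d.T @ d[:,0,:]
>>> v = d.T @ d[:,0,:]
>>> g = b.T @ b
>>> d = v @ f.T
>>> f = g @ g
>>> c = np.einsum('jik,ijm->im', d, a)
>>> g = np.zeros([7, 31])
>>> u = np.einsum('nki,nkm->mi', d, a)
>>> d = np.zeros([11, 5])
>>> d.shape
(11, 5)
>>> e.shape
(11, 7, 7)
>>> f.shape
(7, 7)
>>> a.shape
(13, 13, 13)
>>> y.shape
(7, 13, 11)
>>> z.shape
()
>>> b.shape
(11, 7)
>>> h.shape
(11, 7)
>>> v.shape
(13, 13, 13)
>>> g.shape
(7, 31)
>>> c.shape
(13, 13)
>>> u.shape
(13, 7)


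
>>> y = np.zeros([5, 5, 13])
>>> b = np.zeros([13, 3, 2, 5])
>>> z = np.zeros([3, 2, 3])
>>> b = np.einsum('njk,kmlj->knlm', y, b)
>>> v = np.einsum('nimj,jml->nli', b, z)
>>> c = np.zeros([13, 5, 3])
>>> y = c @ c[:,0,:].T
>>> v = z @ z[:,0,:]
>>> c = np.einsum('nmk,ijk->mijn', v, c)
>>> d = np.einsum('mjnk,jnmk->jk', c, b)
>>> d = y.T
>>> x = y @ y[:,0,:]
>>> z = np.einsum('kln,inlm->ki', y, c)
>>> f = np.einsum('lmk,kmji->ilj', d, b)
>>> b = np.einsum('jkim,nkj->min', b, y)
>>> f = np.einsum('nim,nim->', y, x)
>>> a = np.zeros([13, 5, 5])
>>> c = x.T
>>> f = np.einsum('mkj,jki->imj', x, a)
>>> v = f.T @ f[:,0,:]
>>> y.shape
(13, 5, 13)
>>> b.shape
(3, 2, 13)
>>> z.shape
(13, 2)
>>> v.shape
(13, 13, 13)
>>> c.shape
(13, 5, 13)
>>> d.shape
(13, 5, 13)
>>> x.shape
(13, 5, 13)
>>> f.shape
(5, 13, 13)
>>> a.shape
(13, 5, 5)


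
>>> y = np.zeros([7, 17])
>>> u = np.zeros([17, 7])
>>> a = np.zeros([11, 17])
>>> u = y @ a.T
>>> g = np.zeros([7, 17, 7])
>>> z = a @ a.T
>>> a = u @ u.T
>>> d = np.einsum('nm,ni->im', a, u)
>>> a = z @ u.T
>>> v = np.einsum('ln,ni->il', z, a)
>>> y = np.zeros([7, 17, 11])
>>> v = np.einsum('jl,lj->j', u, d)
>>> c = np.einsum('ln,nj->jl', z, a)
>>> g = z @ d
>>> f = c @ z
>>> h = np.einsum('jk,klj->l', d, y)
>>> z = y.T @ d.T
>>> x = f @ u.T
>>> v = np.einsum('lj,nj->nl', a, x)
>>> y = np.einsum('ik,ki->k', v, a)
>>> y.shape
(11,)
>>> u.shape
(7, 11)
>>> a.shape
(11, 7)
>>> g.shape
(11, 7)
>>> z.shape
(11, 17, 11)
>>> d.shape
(11, 7)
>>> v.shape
(7, 11)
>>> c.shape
(7, 11)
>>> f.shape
(7, 11)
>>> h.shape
(17,)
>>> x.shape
(7, 7)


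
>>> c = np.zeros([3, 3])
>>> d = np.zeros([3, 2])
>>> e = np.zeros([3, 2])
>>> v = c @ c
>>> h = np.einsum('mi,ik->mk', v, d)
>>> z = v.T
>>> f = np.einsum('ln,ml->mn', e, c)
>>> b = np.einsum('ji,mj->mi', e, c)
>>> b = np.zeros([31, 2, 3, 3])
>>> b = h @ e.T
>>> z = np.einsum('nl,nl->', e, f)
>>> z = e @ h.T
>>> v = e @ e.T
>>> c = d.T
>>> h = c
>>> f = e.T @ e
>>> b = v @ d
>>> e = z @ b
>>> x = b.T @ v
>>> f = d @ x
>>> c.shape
(2, 3)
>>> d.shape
(3, 2)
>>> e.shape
(3, 2)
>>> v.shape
(3, 3)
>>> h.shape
(2, 3)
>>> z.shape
(3, 3)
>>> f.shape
(3, 3)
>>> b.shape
(3, 2)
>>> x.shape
(2, 3)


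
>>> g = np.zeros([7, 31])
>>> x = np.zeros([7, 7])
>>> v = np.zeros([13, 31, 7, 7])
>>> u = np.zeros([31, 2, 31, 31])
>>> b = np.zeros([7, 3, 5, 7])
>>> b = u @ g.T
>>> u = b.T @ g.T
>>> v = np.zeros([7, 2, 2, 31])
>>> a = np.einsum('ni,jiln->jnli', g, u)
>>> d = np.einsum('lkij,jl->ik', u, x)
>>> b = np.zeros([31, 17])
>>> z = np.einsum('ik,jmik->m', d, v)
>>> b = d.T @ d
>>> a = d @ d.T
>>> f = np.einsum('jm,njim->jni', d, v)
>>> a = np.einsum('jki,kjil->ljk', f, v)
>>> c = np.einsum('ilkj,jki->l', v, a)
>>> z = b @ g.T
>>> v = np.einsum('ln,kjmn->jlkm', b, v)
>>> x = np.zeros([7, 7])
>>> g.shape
(7, 31)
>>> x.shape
(7, 7)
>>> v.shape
(2, 31, 7, 2)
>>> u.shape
(7, 31, 2, 7)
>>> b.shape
(31, 31)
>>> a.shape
(31, 2, 7)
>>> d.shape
(2, 31)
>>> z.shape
(31, 7)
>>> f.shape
(2, 7, 2)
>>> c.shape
(2,)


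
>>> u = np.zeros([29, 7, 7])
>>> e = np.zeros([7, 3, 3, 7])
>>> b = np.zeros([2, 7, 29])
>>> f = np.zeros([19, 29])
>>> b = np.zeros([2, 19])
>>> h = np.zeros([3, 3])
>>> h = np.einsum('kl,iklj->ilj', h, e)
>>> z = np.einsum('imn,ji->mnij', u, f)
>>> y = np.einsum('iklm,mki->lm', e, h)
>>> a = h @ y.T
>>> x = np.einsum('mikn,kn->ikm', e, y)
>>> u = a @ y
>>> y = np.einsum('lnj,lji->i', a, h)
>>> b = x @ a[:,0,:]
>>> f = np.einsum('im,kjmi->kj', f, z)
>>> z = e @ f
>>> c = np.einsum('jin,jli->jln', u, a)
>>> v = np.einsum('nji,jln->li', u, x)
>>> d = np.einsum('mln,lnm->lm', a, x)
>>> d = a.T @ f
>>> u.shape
(7, 3, 7)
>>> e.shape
(7, 3, 3, 7)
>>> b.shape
(3, 3, 3)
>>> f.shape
(7, 7)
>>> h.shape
(7, 3, 7)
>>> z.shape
(7, 3, 3, 7)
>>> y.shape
(7,)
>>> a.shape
(7, 3, 3)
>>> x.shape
(3, 3, 7)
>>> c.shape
(7, 3, 7)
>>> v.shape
(3, 7)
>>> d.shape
(3, 3, 7)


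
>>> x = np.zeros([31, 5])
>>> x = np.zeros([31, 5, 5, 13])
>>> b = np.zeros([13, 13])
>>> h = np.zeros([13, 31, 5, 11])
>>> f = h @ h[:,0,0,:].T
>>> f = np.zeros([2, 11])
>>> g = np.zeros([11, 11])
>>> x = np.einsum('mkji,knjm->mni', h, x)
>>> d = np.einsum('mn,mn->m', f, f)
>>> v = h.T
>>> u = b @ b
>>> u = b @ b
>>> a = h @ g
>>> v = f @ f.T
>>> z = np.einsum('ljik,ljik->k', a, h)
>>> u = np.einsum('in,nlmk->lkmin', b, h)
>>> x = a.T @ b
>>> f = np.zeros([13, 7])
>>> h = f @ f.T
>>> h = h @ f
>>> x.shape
(11, 5, 31, 13)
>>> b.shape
(13, 13)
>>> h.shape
(13, 7)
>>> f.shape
(13, 7)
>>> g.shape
(11, 11)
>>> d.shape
(2,)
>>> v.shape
(2, 2)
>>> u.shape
(31, 11, 5, 13, 13)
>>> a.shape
(13, 31, 5, 11)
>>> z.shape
(11,)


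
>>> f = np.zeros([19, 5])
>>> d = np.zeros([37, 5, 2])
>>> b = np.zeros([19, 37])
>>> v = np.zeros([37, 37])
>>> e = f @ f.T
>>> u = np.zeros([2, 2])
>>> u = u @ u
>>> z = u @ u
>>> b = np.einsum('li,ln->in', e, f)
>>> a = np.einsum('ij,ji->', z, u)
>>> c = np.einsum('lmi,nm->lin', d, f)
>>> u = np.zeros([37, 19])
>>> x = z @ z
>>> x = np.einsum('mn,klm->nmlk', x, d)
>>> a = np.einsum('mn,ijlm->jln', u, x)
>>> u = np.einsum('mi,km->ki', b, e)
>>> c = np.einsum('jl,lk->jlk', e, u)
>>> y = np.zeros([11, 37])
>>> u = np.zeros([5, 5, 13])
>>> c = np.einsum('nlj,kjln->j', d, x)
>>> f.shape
(19, 5)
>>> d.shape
(37, 5, 2)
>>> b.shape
(19, 5)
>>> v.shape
(37, 37)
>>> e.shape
(19, 19)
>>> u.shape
(5, 5, 13)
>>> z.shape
(2, 2)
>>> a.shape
(2, 5, 19)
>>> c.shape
(2,)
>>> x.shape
(2, 2, 5, 37)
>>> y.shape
(11, 37)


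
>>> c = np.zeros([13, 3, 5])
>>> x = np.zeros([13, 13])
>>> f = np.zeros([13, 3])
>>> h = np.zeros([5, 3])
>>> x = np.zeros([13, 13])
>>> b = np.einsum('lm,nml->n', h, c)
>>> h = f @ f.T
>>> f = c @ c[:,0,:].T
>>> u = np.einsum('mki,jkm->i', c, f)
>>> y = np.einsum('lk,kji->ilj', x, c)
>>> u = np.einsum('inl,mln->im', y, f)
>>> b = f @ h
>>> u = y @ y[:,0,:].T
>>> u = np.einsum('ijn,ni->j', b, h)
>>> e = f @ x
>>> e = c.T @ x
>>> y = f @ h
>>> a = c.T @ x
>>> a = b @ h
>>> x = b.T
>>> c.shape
(13, 3, 5)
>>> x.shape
(13, 3, 13)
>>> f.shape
(13, 3, 13)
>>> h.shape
(13, 13)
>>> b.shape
(13, 3, 13)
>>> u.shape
(3,)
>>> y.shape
(13, 3, 13)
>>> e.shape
(5, 3, 13)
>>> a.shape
(13, 3, 13)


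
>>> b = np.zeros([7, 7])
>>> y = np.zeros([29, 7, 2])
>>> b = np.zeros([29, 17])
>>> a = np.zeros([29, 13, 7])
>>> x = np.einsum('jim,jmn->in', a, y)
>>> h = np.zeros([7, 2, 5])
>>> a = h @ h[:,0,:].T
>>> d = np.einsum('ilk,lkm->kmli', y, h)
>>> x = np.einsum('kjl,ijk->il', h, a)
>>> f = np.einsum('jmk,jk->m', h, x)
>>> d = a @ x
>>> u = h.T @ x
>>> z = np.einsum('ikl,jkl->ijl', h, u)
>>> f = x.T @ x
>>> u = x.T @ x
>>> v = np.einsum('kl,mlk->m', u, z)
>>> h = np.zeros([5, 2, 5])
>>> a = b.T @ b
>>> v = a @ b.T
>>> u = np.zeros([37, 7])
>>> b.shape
(29, 17)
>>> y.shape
(29, 7, 2)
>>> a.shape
(17, 17)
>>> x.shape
(7, 5)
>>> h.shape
(5, 2, 5)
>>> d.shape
(7, 2, 5)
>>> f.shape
(5, 5)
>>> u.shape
(37, 7)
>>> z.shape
(7, 5, 5)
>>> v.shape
(17, 29)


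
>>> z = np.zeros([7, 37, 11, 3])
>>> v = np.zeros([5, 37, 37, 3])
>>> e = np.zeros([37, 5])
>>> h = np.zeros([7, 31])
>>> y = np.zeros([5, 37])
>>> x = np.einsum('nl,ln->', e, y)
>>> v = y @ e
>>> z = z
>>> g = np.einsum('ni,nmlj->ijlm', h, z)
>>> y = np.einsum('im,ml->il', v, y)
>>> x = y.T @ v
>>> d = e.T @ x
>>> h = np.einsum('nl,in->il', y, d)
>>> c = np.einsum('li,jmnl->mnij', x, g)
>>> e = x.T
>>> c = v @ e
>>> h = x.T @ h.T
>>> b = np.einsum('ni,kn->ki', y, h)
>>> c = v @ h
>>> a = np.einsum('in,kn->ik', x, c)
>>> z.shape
(7, 37, 11, 3)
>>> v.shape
(5, 5)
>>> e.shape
(5, 37)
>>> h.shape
(5, 5)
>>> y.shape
(5, 37)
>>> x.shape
(37, 5)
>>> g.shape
(31, 3, 11, 37)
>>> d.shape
(5, 5)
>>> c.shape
(5, 5)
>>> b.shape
(5, 37)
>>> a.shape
(37, 5)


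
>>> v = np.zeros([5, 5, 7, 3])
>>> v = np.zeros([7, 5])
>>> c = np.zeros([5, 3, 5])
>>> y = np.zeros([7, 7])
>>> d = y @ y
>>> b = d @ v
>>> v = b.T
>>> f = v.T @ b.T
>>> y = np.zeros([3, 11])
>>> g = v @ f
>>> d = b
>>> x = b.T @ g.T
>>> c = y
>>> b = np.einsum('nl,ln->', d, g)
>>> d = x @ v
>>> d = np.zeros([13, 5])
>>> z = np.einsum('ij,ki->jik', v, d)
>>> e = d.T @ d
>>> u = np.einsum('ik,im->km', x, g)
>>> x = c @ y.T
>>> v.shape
(5, 7)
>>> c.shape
(3, 11)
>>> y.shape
(3, 11)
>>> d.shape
(13, 5)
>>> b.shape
()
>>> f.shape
(7, 7)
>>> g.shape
(5, 7)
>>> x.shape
(3, 3)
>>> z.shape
(7, 5, 13)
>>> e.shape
(5, 5)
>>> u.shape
(5, 7)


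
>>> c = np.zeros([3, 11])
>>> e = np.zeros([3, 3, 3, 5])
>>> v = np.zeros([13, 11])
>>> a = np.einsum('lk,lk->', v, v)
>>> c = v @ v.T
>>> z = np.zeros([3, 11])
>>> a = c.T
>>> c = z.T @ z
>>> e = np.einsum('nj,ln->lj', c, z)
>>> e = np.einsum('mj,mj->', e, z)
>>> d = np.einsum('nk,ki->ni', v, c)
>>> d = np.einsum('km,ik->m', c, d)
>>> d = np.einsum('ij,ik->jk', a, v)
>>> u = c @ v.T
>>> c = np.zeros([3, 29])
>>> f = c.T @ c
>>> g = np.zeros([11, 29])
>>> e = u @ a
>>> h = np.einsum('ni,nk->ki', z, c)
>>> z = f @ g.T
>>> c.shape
(3, 29)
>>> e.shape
(11, 13)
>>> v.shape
(13, 11)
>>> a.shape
(13, 13)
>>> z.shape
(29, 11)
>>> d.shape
(13, 11)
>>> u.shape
(11, 13)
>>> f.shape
(29, 29)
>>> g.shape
(11, 29)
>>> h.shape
(29, 11)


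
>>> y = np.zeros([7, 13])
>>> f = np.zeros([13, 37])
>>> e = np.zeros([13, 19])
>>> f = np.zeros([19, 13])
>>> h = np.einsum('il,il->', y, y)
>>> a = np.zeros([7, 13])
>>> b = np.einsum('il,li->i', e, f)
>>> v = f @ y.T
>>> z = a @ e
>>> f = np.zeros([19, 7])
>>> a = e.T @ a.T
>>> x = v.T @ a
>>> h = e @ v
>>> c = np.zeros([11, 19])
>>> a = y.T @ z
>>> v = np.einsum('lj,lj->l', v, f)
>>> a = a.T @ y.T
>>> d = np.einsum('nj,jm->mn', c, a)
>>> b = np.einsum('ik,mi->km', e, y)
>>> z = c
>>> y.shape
(7, 13)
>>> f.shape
(19, 7)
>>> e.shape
(13, 19)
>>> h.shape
(13, 7)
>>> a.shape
(19, 7)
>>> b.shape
(19, 7)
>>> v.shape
(19,)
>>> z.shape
(11, 19)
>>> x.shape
(7, 7)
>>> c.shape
(11, 19)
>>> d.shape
(7, 11)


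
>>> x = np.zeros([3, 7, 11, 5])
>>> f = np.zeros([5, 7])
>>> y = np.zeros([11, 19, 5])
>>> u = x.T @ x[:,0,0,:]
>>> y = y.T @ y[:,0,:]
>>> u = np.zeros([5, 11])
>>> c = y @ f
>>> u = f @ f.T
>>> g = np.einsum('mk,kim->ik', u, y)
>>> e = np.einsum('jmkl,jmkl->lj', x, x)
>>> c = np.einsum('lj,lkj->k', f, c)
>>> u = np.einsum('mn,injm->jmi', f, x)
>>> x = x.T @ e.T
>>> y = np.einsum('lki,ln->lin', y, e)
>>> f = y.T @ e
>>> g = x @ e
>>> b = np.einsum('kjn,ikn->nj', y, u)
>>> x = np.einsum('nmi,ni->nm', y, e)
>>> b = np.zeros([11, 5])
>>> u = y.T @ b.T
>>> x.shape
(5, 5)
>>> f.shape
(3, 5, 3)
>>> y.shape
(5, 5, 3)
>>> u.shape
(3, 5, 11)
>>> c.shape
(19,)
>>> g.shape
(5, 11, 7, 3)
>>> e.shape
(5, 3)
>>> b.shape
(11, 5)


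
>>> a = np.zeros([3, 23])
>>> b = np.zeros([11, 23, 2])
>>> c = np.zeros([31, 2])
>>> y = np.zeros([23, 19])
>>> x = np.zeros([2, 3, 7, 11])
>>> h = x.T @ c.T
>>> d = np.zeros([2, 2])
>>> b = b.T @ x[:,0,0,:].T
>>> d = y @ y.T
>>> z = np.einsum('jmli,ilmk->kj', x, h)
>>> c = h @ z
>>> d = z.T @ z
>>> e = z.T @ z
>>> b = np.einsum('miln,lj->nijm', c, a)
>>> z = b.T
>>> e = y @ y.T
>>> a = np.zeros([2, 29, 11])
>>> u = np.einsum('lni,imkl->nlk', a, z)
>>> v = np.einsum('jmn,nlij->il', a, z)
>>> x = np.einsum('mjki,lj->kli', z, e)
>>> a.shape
(2, 29, 11)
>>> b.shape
(2, 7, 23, 11)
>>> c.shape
(11, 7, 3, 2)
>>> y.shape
(23, 19)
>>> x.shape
(7, 23, 2)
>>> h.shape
(11, 7, 3, 31)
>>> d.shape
(2, 2)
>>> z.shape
(11, 23, 7, 2)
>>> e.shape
(23, 23)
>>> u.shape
(29, 2, 7)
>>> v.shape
(7, 23)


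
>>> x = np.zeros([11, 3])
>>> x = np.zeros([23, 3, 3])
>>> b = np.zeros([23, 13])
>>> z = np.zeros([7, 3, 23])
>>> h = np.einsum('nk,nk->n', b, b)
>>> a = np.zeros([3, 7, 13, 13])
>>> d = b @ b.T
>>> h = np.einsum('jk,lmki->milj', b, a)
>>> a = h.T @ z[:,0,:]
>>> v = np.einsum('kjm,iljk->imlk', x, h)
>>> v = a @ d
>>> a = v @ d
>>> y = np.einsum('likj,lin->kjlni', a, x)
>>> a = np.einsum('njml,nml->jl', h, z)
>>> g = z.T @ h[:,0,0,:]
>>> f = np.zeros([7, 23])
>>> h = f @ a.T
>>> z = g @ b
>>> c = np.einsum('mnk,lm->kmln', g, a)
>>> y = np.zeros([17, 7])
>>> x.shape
(23, 3, 3)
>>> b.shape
(23, 13)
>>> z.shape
(23, 3, 13)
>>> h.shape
(7, 13)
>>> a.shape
(13, 23)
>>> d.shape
(23, 23)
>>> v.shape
(23, 3, 13, 23)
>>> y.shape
(17, 7)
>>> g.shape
(23, 3, 23)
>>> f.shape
(7, 23)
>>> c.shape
(23, 23, 13, 3)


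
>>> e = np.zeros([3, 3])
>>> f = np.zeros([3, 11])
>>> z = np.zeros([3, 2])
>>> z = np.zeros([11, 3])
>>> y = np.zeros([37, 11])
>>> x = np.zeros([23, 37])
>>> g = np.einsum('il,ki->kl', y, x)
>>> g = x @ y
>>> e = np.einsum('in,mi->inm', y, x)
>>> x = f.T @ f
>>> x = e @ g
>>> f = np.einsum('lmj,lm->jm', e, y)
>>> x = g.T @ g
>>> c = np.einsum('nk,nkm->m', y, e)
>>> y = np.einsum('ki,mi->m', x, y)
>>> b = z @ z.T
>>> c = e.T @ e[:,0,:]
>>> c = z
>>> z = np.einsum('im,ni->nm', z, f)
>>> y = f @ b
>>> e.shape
(37, 11, 23)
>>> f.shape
(23, 11)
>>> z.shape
(23, 3)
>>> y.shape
(23, 11)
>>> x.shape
(11, 11)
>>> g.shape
(23, 11)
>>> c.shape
(11, 3)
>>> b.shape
(11, 11)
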